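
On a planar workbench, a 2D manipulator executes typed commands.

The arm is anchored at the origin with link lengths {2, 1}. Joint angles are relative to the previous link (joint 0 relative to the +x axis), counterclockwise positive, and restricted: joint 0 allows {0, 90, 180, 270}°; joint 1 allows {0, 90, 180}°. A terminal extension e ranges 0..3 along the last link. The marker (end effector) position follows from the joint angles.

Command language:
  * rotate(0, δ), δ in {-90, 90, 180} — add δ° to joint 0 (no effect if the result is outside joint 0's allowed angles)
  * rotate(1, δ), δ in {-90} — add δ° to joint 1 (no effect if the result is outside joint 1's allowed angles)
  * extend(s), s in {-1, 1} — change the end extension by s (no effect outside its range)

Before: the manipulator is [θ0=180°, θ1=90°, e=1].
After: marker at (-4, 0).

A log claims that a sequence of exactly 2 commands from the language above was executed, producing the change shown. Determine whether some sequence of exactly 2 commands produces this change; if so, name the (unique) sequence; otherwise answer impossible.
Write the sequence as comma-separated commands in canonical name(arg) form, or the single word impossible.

start: [θ0=180°, θ1=90°, e=1]
step 1 (rotate(1, -90)): [θ0=180°, θ1=0°, e=1]
step 2 (rotate(1, -90)): [θ0=180°, θ1=0°, e=1]
all 36 alternatives checked — unique.

rotate(1, -90), rotate(1, -90)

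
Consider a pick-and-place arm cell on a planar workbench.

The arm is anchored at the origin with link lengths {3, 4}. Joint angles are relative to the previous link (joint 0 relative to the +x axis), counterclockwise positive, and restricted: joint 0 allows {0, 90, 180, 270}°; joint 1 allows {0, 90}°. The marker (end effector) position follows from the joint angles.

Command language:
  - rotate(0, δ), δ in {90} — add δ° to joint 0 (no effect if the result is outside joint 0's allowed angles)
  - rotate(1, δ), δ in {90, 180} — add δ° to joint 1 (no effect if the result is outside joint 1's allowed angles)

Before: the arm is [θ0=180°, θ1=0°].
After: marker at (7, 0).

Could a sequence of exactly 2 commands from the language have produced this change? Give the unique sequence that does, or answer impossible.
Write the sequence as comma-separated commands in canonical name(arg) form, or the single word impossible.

rotate(0, 90), rotate(0, 90)

begin: [θ0=180°, θ1=0°]
1. rotate(0, 90) → [θ0=270°, θ1=0°]
2. rotate(0, 90) → [θ0=0°, θ1=0°]
no rival 2-sequence matches.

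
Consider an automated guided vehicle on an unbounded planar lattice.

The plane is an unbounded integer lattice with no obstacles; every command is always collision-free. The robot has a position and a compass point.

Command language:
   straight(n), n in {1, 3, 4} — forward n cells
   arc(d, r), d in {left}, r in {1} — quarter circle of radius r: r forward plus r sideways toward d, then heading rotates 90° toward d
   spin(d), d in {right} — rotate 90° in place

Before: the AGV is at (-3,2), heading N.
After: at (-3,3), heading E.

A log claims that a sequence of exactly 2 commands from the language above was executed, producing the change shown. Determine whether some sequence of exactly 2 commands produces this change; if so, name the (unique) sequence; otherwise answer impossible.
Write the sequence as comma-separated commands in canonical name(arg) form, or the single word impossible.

key: position moved to (-3,3) AND the heading swung to E — translation plus rotation needed
initial: at (-3,2), heading N
t=1 straight(1) ⇒ at (-3,3), heading N
t=2 spin(right) ⇒ at (-3,3), heading E
uniquely the one of 25 2-step routes that fits.

straight(1), spin(right)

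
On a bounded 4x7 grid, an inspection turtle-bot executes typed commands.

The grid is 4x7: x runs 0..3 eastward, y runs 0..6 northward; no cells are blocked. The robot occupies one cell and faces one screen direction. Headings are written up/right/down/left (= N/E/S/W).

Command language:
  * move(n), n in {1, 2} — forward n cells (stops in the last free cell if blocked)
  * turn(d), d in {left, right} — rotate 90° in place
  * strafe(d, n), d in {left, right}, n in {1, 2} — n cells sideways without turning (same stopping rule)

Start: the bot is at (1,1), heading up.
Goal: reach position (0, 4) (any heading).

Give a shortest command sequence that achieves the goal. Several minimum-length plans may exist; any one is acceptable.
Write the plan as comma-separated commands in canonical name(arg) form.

move(1), move(2), strafe(left, 1)

initial: at (1,1), heading up
t=1 move(1) ⇒ at (1,2), heading up
t=2 move(2) ⇒ at (1,4), heading up
t=3 strafe(left, 1) ⇒ at (0,4), heading up
nothing shorter than 3 reaches the goal.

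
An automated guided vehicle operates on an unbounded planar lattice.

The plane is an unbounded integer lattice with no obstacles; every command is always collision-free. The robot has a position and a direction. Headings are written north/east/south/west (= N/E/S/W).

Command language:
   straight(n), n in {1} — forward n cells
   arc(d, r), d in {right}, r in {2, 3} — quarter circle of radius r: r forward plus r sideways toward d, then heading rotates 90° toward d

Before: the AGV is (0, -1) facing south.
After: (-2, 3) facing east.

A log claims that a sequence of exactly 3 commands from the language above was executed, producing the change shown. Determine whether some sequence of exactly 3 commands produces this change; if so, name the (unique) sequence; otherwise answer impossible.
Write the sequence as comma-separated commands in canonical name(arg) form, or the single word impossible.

arc(right, 2), arc(right, 3), arc(right, 3)

key: cell and facing (now E) both changed — the 3 commands mix motion and turning
start: (0, -1) facing south
t=1 arc(right, 2) ⇒ (-2, -3) facing west
t=2 arc(right, 3) ⇒ (-5, 0) facing north
t=3 arc(right, 3) ⇒ (-2, 3) facing east
all 27 alternatives checked — unique.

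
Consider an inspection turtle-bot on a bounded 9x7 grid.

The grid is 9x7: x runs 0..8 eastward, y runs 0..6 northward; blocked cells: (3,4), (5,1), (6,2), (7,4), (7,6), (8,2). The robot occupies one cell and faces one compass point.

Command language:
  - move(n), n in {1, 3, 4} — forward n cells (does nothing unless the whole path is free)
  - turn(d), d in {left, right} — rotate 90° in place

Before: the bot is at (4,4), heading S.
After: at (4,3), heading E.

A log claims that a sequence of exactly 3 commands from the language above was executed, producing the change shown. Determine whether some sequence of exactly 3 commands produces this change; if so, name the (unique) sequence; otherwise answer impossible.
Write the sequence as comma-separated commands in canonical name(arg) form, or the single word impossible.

key: order matters: swapping move(1) and turn(left) lands elsewhere
initial: at (4,4), heading S
1. move(1) → at (4,3), heading S
2. move(4) → at (4,3), heading S
3. turn(left) → at (4,3), heading E
no other 3-command option fits: unique.

move(1), move(4), turn(left)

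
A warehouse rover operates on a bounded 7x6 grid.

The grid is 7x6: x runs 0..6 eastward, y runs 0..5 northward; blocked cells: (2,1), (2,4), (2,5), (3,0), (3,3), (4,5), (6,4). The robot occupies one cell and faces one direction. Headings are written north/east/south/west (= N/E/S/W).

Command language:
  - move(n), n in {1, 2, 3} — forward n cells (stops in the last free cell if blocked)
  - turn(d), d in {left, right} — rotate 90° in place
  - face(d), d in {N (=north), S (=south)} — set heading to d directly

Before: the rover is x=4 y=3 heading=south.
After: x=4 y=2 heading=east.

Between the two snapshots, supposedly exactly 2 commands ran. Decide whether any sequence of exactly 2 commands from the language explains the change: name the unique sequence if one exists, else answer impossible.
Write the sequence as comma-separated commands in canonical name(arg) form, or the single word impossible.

move(1), turn(left)

key: running turn(left) before move(1) would end elsewhere — order is forced
from: x=4 y=3 heading=south
t=1 move(1) ⇒ x=4 y=2 heading=south
t=2 turn(left) ⇒ x=4 y=2 heading=east
no rival 2-sequence matches.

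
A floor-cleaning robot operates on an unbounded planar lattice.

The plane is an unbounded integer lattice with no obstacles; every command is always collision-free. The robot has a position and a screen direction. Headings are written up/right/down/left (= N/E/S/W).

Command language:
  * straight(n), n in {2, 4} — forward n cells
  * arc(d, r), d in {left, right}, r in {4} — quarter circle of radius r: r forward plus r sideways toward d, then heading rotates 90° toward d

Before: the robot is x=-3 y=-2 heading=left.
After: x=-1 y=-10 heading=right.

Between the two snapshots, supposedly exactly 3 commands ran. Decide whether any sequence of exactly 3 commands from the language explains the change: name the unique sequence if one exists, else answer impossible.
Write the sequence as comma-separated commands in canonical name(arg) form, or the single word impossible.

key: order matters: swapping arc(left, 4) and straight(2) lands elsewhere
start: x=-3 y=-2 heading=left
1. arc(left, 4) → x=-7 y=-6 heading=down
2. arc(left, 4) → x=-3 y=-10 heading=right
3. straight(2) → x=-1 y=-10 heading=right
all 64 alternatives checked — unique.

arc(left, 4), arc(left, 4), straight(2)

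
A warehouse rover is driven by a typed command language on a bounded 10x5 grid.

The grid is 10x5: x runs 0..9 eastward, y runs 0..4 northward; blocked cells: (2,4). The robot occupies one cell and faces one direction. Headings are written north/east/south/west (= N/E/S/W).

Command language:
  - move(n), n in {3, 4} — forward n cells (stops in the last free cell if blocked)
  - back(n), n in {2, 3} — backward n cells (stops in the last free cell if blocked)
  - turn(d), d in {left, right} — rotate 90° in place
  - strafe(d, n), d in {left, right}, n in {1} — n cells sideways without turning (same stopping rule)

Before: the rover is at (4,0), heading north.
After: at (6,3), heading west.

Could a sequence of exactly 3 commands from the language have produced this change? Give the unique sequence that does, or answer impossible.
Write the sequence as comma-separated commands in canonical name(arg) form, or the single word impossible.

key: cell and facing (now W) both changed — the 3 commands mix motion and turning
initial: at (4,0), heading north
step 1 (move(3)): at (4,3), heading north
step 2 (turn(left)): at (4,3), heading west
step 3 (back(2)): at (6,3), heading west
all 512 alternatives checked — unique.

move(3), turn(left), back(2)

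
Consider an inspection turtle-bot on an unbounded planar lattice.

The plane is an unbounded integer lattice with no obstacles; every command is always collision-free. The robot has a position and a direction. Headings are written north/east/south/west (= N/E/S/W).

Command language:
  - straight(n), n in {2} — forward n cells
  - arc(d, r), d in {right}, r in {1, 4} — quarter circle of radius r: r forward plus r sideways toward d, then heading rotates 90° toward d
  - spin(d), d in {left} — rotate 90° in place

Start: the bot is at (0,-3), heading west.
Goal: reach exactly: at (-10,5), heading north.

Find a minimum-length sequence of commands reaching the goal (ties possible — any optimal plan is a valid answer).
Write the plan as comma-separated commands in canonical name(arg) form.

t0: at (0,-3), heading west
[1] after straight(2): at (-2,-3), heading west
[2] after arc(right, 4): at (-6,1), heading north
[3] after spin(left): at (-6,1), heading west
[4] after arc(right, 4): at (-10,5), heading north
no 3-step plan works, so 4 is optimal.

straight(2), arc(right, 4), spin(left), arc(right, 4)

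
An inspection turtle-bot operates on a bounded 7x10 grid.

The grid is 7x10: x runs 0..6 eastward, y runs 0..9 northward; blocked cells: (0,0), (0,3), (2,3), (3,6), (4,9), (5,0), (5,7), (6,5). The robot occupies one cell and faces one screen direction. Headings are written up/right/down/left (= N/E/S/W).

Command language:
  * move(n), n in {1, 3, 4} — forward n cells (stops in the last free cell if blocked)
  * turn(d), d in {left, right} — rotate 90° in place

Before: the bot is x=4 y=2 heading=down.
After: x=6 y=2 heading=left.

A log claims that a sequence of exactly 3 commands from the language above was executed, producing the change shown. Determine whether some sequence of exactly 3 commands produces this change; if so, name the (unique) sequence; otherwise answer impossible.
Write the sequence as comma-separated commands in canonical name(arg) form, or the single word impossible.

impossible

checked all 3-command options: none fits.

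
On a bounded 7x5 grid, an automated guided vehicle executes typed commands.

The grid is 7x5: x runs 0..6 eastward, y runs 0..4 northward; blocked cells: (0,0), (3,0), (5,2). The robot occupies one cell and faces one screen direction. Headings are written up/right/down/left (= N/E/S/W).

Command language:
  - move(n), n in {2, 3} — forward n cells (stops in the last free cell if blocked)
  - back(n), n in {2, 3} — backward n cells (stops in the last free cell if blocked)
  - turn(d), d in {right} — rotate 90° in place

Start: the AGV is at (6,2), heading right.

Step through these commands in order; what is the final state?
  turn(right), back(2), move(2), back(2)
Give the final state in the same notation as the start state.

begin: at (6,2), heading right
t=1 turn(right) ⇒ at (6,2), heading down
t=2 back(2) ⇒ at (6,4), heading down
t=3 move(2) ⇒ at (6,2), heading down
t=4 back(2) ⇒ at (6,4), heading down

at (6,4), heading down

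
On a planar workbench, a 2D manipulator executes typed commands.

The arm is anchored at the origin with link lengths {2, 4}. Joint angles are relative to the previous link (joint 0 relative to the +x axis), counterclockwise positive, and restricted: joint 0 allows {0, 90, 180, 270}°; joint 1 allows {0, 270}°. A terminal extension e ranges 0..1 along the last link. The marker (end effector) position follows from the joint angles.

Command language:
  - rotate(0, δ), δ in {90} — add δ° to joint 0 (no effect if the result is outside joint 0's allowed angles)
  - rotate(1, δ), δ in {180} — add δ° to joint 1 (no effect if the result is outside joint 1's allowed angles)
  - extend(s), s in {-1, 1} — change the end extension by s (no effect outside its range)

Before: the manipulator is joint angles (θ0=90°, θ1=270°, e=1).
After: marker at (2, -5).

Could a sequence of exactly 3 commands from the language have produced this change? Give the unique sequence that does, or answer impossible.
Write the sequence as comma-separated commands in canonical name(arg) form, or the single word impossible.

from: joint angles (θ0=90°, θ1=270°, e=1)
1. rotate(0, 90) → joint angles (θ0=180°, θ1=270°, e=1)
2. rotate(0, 90) → joint angles (θ0=270°, θ1=270°, e=1)
3. rotate(0, 90) → joint angles (θ0=0°, θ1=270°, e=1)
no other 3-command option fits: unique.

rotate(0, 90), rotate(0, 90), rotate(0, 90)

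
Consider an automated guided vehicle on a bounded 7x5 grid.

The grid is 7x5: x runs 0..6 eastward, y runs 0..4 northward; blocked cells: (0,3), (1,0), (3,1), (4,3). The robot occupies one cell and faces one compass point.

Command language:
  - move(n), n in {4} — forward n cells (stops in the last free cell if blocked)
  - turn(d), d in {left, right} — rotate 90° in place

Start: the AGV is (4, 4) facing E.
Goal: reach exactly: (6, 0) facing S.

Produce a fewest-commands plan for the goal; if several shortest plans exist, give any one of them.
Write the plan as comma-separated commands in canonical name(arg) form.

move(4), turn(right), move(4)

initial: (4, 4) facing E
step 1 (move(4)): (6, 4) facing E
step 2 (turn(right)): (6, 4) facing S
step 3 (move(4)): (6, 0) facing S
nothing shorter than 3 reaches the goal.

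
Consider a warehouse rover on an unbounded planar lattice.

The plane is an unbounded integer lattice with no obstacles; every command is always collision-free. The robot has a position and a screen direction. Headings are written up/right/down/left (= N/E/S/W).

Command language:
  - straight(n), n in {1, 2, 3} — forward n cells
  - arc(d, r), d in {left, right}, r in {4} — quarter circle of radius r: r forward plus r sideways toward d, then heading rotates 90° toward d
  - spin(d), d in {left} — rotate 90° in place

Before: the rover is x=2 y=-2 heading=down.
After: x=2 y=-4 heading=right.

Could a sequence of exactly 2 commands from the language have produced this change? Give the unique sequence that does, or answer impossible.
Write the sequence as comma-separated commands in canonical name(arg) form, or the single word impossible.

key: running spin(left) before straight(2) would end elsewhere — order is forced
initial: x=2 y=-2 heading=down
t=1 straight(2) ⇒ x=2 y=-4 heading=down
t=2 spin(left) ⇒ x=2 y=-4 heading=right
no rival 2-sequence matches.

straight(2), spin(left)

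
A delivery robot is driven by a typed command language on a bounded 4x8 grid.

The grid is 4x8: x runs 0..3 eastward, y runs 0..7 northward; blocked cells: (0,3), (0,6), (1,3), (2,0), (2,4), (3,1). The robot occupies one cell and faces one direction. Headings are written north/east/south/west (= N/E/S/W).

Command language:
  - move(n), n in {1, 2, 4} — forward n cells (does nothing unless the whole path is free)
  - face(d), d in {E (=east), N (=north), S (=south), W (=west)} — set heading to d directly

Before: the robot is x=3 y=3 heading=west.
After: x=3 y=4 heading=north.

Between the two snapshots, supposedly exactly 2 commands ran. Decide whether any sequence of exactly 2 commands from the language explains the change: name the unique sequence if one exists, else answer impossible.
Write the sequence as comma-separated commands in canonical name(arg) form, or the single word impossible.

face(N), move(1)

key: order matters: swapping face(N) and move(1) lands elsewhere
begin: x=3 y=3 heading=west
step 1 (face(N)): x=3 y=3 heading=north
step 2 (move(1)): x=3 y=4 heading=north
no other 2-command option fits: unique.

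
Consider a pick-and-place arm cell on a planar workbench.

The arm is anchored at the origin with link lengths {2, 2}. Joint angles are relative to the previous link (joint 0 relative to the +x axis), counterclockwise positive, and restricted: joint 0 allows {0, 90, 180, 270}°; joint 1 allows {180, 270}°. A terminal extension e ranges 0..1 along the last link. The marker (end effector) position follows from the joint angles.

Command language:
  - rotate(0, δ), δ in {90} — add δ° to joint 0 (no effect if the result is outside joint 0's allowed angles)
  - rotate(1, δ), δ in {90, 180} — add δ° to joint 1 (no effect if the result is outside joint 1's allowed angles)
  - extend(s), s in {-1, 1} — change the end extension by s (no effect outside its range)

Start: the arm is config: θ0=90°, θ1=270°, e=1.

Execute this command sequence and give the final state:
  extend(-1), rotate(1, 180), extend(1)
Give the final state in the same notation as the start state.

from: config: θ0=90°, θ1=270°, e=1
step 1 (extend(-1)): config: θ0=90°, θ1=270°, e=0
step 2 (rotate(1, 180)): config: θ0=90°, θ1=270°, e=0
step 3 (extend(1)): config: θ0=90°, θ1=270°, e=1

config: θ0=90°, θ1=270°, e=1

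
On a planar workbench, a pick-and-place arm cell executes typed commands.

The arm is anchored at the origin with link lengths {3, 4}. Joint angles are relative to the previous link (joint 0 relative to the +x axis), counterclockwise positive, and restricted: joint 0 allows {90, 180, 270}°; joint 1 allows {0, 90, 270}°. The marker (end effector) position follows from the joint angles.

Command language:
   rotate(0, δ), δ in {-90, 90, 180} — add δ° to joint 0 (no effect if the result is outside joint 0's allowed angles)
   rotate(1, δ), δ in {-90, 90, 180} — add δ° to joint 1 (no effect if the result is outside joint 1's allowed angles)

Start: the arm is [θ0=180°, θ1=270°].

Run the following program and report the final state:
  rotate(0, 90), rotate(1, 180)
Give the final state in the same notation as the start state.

[θ0=270°, θ1=90°]

begin: [θ0=180°, θ1=270°]
t=1 rotate(0, 90) ⇒ [θ0=270°, θ1=270°]
t=2 rotate(1, 180) ⇒ [θ0=270°, θ1=90°]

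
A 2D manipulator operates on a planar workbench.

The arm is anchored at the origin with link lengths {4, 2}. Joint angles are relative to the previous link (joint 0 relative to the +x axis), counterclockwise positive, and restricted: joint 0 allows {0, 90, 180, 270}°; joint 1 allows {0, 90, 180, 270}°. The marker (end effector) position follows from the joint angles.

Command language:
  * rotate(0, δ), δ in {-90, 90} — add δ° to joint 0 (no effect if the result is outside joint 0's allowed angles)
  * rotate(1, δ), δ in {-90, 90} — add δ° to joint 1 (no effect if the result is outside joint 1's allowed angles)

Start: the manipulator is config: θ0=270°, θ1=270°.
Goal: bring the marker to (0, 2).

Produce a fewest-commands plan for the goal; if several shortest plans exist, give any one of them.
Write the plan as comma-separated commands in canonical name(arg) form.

begin: config: θ0=270°, θ1=270°
t=1 rotate(1, -90) ⇒ config: θ0=270°, θ1=180°
t=2 rotate(0, 90) ⇒ config: θ0=0°, θ1=180°
t=3 rotate(0, 90) ⇒ config: θ0=90°, θ1=180°
minimal: 3 command(s), checked below 3.

rotate(1, -90), rotate(0, 90), rotate(0, 90)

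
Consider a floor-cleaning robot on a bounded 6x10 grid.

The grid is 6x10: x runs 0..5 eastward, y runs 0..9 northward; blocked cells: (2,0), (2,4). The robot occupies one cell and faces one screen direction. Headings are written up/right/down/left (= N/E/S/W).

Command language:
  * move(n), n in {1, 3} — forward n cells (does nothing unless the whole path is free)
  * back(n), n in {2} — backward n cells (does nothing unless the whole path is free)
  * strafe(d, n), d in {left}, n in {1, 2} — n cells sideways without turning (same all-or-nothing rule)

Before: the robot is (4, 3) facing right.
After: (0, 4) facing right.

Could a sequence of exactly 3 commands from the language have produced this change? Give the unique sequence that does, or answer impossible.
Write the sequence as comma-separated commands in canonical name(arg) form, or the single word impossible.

key: running strafe(left, 1) before back(2) would end elsewhere — order is forced
begin: (4, 3) facing right
1. back(2) → (2, 3) facing right
2. back(2) → (0, 3) facing right
3. strafe(left, 1) → (0, 4) facing right
uniquely the one of 125 3-step routes that fits.

back(2), back(2), strafe(left, 1)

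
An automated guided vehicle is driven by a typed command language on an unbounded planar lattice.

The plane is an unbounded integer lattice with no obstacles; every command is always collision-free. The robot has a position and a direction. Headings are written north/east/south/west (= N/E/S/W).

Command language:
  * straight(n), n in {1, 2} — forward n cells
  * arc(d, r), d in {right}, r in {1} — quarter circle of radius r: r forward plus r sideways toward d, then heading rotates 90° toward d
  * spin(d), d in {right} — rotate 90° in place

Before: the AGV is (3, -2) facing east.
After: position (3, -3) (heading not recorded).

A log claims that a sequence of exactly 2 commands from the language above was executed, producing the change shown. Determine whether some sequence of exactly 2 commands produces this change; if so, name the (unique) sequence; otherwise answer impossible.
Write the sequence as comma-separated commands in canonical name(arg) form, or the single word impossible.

spin(right), straight(1)

key: order matters: swapping spin(right) and straight(1) lands elsewhere
from: (3, -2) facing east
t=1 spin(right) ⇒ (3, -2) facing south
t=2 straight(1) ⇒ (3, -3) facing south
no rival 2-sequence matches.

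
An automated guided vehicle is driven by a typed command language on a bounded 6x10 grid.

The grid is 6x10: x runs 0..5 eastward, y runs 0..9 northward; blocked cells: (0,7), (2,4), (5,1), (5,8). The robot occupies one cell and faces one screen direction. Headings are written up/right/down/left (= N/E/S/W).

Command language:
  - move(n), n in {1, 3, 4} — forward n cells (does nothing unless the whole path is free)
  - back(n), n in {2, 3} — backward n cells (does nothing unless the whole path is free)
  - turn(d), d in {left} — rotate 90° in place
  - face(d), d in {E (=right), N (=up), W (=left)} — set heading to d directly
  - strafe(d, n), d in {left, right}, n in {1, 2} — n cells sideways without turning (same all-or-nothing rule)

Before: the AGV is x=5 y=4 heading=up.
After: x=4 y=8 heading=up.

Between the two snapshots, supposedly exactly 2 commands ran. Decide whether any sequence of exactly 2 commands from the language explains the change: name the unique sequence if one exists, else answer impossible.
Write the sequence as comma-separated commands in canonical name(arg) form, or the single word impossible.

strafe(left, 1), move(4)

key: still facing N at the end — nothing in the sequence rotates
initial: x=5 y=4 heading=up
t=1 strafe(left, 1) ⇒ x=4 y=4 heading=up
t=2 move(4) ⇒ x=4 y=8 heading=up
all 169 alternatives checked — unique.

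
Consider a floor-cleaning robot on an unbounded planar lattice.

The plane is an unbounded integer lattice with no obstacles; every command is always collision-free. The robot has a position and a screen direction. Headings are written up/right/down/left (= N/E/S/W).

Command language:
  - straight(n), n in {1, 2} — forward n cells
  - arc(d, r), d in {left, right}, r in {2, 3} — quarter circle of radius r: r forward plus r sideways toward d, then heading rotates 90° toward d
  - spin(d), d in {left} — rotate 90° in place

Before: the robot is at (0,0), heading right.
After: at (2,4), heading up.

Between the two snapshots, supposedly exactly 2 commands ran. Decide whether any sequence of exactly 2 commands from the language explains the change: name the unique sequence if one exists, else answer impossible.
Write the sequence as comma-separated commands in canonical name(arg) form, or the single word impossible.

arc(left, 2), straight(2)

key: cell and facing (now N) both changed — the 2 commands mix motion and turning
t0: at (0,0), heading right
step 1 (arc(left, 2)): at (2,2), heading up
step 2 (straight(2)): at (2,4), heading up
all 49 alternatives checked — unique.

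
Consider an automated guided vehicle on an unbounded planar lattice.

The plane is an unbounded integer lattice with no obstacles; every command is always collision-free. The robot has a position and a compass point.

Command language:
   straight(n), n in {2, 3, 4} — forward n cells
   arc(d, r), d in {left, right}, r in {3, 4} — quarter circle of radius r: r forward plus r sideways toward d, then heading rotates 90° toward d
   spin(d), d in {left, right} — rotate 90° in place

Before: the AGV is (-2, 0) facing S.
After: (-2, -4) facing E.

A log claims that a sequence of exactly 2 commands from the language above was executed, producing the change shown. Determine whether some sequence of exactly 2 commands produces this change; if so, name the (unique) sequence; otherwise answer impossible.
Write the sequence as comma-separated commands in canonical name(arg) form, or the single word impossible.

key: running spin(left) before straight(4) would end elsewhere — order is forced
initial: (-2, 0) facing S
step 1 (straight(4)): (-2, -4) facing S
step 2 (spin(left)): (-2, -4) facing E
all 81 alternatives checked — unique.

straight(4), spin(left)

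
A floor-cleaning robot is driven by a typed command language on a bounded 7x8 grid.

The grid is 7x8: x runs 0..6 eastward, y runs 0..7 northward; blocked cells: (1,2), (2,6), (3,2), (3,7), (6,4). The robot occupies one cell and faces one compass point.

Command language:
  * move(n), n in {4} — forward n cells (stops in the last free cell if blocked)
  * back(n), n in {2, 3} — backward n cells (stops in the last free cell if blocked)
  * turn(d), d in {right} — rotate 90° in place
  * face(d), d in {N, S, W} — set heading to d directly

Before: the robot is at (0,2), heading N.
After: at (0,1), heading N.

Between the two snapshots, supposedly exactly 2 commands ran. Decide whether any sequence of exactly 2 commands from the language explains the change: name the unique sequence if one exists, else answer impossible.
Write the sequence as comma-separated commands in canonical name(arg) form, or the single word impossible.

impossible

all 49 sequences checked — none match.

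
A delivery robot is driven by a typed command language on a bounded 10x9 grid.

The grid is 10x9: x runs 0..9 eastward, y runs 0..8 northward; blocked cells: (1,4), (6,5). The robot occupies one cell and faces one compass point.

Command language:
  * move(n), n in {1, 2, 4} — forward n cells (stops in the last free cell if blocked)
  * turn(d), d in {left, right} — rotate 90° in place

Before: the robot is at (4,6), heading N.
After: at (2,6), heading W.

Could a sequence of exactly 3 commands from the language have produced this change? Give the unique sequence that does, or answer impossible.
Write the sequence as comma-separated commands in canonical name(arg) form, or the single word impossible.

key: position moved to (2,6) AND the heading swung to W — translation plus rotation needed
t0: at (4,6), heading N
[1] after turn(left): at (4,6), heading W
[2] after move(1): at (3,6), heading W
[3] after move(1): at (2,6), heading W
no other 3-command option fits: unique.

turn(left), move(1), move(1)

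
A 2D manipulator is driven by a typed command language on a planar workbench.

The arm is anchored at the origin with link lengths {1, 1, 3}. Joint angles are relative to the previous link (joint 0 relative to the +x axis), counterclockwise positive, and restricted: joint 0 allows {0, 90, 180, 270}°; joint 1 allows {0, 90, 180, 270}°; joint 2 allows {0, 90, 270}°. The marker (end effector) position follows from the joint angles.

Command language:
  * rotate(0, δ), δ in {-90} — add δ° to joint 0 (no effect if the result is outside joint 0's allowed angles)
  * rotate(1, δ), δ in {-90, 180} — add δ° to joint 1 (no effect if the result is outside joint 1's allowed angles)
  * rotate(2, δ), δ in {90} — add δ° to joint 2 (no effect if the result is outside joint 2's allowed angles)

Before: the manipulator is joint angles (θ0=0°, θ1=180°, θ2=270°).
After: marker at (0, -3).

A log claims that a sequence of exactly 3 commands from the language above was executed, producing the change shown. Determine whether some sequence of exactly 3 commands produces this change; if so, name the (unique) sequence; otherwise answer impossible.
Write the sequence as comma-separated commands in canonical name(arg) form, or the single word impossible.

rotate(2, 90), rotate(2, 90), rotate(2, 90)

initial: joint angles (θ0=0°, θ1=180°, θ2=270°)
t=1 rotate(2, 90) ⇒ joint angles (θ0=0°, θ1=180°, θ2=0°)
t=2 rotate(2, 90) ⇒ joint angles (θ0=0°, θ1=180°, θ2=90°)
t=3 rotate(2, 90) ⇒ joint angles (θ0=0°, θ1=180°, θ2=90°)
uniquely the one of 64 3-step routes that fits.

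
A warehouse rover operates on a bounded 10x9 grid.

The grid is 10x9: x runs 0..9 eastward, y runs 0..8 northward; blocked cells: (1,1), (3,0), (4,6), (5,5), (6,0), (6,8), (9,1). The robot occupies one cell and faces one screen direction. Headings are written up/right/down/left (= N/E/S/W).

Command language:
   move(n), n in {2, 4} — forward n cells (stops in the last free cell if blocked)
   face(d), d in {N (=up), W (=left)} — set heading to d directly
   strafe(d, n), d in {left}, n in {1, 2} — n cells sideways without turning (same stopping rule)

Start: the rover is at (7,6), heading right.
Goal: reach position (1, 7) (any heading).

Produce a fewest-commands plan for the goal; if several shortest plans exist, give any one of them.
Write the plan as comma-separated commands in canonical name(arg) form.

begin: at (7,6), heading right
[1] after strafe(left, 1): at (7,7), heading right
[2] after face(W): at (7,7), heading left
[3] after move(4): at (3,7), heading left
[4] after move(2): at (1,7), heading left
nothing shorter than 4 reaches the goal.

strafe(left, 1), face(W), move(4), move(2)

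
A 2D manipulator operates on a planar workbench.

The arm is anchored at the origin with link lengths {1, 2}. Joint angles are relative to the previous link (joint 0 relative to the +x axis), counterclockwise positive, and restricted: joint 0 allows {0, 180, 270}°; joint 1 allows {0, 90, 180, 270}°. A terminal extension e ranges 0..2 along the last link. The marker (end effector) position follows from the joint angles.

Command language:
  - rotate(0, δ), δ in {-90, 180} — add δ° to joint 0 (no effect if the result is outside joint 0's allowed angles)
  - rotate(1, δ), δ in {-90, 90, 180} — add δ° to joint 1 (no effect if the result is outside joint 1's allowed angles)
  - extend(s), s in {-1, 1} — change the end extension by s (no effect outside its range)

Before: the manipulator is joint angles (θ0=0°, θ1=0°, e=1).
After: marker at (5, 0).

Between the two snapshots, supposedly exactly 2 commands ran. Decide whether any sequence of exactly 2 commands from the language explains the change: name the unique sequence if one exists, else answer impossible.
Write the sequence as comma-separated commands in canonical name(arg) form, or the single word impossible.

extend(1), extend(1)

initial: joint angles (θ0=0°, θ1=0°, e=1)
1. extend(1) → joint angles (θ0=0°, θ1=0°, e=2)
2. extend(1) → joint angles (θ0=0°, θ1=0°, e=2)
no other 2-command option fits: unique.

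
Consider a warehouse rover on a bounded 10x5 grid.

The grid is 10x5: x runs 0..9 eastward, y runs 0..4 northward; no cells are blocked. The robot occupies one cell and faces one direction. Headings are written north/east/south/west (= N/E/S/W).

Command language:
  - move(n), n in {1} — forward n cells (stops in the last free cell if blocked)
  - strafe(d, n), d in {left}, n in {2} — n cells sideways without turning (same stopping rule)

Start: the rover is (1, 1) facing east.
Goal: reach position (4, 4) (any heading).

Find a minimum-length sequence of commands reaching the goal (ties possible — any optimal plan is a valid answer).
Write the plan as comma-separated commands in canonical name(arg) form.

t0: (1, 1) facing east
step 1 (strafe(left, 2)): (1, 3) facing east
step 2 (strafe(left, 2)): (1, 4) facing east
step 3 (move(1)): (2, 4) facing east
step 4 (move(1)): (3, 4) facing east
step 5 (move(1)): (4, 4) facing east
shorter routes all fall short; 5 is best.

strafe(left, 2), strafe(left, 2), move(1), move(1), move(1)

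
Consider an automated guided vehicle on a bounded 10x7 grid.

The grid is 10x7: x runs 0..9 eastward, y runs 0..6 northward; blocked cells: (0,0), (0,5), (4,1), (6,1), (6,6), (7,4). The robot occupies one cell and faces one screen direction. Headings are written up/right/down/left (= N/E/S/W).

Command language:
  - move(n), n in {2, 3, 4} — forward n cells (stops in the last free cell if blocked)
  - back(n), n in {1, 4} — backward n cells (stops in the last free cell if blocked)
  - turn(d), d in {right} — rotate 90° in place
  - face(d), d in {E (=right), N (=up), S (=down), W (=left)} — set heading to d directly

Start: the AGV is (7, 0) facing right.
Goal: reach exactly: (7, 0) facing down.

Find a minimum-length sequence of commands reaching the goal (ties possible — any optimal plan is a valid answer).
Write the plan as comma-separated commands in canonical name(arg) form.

turn(right)

begin: (7, 0) facing right
[1] after turn(right): (7, 0) facing down
nothing shorter than 1 reaches the goal.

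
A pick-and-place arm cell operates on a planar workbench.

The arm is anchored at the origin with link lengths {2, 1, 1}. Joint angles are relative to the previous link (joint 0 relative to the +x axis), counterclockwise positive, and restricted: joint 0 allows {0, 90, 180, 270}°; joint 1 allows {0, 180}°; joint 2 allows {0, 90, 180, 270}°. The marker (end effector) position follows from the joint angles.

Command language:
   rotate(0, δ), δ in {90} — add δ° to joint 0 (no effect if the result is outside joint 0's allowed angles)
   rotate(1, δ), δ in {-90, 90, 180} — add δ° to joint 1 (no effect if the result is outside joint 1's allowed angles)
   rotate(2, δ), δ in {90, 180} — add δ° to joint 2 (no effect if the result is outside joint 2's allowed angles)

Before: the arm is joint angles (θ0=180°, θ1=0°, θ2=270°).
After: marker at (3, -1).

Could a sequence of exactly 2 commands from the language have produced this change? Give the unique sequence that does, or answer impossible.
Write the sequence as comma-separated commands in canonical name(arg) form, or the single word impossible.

initial: joint angles (θ0=180°, θ1=0°, θ2=270°)
[1] after rotate(0, 90): joint angles (θ0=270°, θ1=0°, θ2=270°)
[2] after rotate(0, 90): joint angles (θ0=0°, θ1=0°, θ2=270°)
no other 2-command option fits: unique.

rotate(0, 90), rotate(0, 90)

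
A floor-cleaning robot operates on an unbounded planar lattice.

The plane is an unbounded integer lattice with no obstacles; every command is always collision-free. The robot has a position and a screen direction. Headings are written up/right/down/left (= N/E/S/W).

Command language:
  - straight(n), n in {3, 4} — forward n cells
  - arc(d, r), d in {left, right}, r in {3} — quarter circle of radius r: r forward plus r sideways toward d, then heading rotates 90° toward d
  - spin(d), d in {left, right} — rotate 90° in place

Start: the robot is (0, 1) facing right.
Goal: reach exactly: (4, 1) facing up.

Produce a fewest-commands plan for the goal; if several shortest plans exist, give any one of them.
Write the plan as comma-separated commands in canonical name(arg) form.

straight(4), spin(left)

begin: (0, 1) facing right
[1] after straight(4): (4, 1) facing right
[2] after spin(left): (4, 1) facing up
nothing shorter than 2 reaches the goal.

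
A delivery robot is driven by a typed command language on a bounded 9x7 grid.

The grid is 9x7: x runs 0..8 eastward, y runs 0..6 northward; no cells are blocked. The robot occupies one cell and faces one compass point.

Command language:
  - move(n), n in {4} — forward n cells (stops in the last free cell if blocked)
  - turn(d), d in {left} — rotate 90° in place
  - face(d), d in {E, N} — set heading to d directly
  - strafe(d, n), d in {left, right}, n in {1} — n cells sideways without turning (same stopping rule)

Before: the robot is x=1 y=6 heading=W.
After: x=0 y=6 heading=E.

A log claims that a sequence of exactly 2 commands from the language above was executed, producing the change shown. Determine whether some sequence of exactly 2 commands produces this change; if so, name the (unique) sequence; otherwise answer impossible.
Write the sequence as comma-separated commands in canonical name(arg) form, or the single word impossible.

key: running face(E) before move(4) would end elsewhere — order is forced
t0: x=1 y=6 heading=W
t=1 move(4) ⇒ x=0 y=6 heading=W
t=2 face(E) ⇒ x=0 y=6 heading=E
uniquely the one of 36 2-step routes that fits.

move(4), face(E)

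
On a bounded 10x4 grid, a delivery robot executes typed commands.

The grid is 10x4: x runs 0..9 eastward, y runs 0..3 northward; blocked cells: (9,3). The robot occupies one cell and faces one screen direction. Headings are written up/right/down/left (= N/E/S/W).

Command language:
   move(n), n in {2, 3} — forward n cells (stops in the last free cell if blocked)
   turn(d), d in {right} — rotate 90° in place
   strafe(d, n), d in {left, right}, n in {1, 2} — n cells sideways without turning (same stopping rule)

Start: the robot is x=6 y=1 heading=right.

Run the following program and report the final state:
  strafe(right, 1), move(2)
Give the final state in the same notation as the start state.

x=8 y=0 heading=right

begin: x=6 y=1 heading=right
[1] after strafe(right, 1): x=6 y=0 heading=right
[2] after move(2): x=8 y=0 heading=right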